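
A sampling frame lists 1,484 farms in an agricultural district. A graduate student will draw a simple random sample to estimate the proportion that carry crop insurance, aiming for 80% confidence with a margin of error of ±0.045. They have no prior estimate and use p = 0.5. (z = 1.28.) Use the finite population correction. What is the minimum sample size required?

179

Unadjusted: n₀ = 1.28² × 0.50 × 0.50 / 0.045² ≈ 202.27, so n₀ = 203.
Finite population correction with N = 1,484: n = n₀ / (1 + (n₀−1)/N) = 203 / (1 + 202/1484) = 203 / 1.1361 ≈ 178.68.
Rounding up, n = 179.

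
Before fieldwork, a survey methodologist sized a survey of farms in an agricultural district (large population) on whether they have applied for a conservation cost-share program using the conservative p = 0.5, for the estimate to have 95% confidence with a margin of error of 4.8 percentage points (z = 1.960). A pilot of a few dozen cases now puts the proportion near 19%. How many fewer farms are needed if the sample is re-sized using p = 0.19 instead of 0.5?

160

Conservative (p = 0.5): n = 1.960² × 0.25 / 0.048² ≈ 416.84 → 417.
Using p = 0.19: p(1−p) = 0.1539, so n = 1.960² × 0.1539 / 0.048² ≈ 256.61 → 257.
Reduction: 417 − 257 = 160.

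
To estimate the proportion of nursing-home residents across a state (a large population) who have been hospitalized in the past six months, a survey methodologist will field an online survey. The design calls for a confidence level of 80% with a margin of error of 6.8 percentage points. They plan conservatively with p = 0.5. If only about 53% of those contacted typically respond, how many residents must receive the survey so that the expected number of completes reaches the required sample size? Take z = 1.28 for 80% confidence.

Completed interviews needed: n₀ = 1.28² × 0.2500 / 0.068² ≈ 88.58 → 89.
At a 53% response rate, contacts needed = 89 / 0.53 ≈ 167.92 → 168.

168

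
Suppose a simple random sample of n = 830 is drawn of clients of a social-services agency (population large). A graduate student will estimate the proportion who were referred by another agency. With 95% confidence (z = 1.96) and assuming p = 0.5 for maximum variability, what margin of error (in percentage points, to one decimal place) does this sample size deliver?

3.4

SE(p̂) = √[p(1−p)/n] = √[0.2500/830] = 0.01736.
E = z × SE = 1.96 × 0.01736 = 0.03402, or 3.4 percentage points.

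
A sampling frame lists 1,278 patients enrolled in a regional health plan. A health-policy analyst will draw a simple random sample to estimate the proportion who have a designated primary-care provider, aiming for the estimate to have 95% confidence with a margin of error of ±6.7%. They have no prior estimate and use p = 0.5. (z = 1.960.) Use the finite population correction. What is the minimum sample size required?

184

Unadjusted: n₀ = 1.960² × 0.50 × 0.50 / 0.067² ≈ 213.95, so n₀ = 214.
Finite population correction with N = 1,278: n = n₀ / (1 + (n₀−1)/N) = 214 / (1 + 213/1278) = 214 / 1.1667 ≈ 183.43.
Rounding up, n = 184.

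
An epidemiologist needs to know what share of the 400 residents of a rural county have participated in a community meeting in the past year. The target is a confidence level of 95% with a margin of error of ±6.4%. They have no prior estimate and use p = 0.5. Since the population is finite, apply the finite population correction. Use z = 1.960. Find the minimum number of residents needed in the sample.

149

Unadjusted: n₀ = 1.960² × 0.50 × 0.50 / 0.064² ≈ 234.47, so n₀ = 235.
Finite population correction with N = 400: n = n₀ / (1 + (n₀−1)/N) = 235 / (1 + 234/400) = 235 / 1.5850 ≈ 148.26.
Rounding up, n = 149.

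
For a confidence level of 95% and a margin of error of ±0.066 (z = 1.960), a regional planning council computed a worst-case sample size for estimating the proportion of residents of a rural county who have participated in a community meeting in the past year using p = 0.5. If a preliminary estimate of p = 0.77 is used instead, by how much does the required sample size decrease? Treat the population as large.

Conservative (p = 0.5): n = 1.960² × 0.25 / 0.066² ≈ 220.48 → 221.
Using p = 0.77: p(1−p) = 0.1771, so n = 1.960² × 0.1771 / 0.066² ≈ 156.19 → 157.
Reduction: 221 − 157 = 64.

64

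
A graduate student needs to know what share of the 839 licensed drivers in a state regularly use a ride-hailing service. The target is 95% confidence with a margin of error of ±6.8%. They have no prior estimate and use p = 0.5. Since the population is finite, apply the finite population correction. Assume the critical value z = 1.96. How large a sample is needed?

167

Unadjusted: n₀ = 1.96² × 0.50 × 0.50 / 0.068² ≈ 207.70, so n₀ = 208.
Finite population correction with N = 839: n = n₀ / (1 + (n₀−1)/N) = 208 / (1 + 207/839) = 208 / 1.2467 ≈ 166.84.
Rounding up, n = 167.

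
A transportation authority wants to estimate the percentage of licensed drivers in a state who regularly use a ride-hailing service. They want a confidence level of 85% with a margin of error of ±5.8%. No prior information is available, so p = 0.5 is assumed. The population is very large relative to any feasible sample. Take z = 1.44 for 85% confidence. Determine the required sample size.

With p = 0.5, p(1−p) = 0.25.
n = z²·p(1−p)/E² = 1.44² × 0.2500 / 0.058² = 2.0736 × 0.2500 / 0.003364 ≈ 154.10.
Rounding up gives n = 155.

155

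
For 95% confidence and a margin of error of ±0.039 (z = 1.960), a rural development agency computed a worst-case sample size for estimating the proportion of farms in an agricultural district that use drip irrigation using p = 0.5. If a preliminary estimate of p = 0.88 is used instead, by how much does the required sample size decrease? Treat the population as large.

365

Conservative (p = 0.5): n = 1.960² × 0.25 / 0.039² ≈ 631.43 → 632.
Using p = 0.88: p(1−p) = 0.1056, so n = 1.960² × 0.1056 / 0.039² ≈ 266.71 → 267.
Reduction: 632 − 267 = 365.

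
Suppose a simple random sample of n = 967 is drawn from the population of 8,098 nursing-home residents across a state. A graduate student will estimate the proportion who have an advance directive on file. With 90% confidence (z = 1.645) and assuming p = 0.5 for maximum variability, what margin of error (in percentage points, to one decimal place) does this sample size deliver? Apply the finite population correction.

Finite-population factor: (N−n)/(N−1) = (8098−967)/(8098−1) = 0.8807.
SE(p̂) = √[p(1−p)/n · (N−n)/(N−1)] = √[0.2500/967 × 0.8807] = 0.01509.
E = z × SE = 1.645 × 0.01509 = 0.02482 ≈ 2.5 percentage points.

2.5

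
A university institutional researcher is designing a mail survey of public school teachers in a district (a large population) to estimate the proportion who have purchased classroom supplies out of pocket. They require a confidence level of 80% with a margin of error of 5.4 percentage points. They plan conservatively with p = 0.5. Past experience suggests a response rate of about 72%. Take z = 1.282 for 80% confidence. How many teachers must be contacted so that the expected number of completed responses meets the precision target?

Completed interviews needed: n₀ = 1.282² × 0.2500 / 0.054² ≈ 140.91 → 141.
At a 72% response rate, contacts needed = 141 / 0.72 ≈ 195.83 → 196.

196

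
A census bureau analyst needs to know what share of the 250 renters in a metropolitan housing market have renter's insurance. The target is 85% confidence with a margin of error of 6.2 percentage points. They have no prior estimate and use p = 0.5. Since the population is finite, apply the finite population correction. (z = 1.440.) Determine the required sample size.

88

Unadjusted: n₀ = 1.440² × 0.50 × 0.50 / 0.062² ≈ 134.86, so n₀ = 135.
Finite population correction with N = 250: n = n₀ / (1 + (n₀−1)/N) = 135 / (1 + 134/250) = 135 / 1.5360 ≈ 87.89.
Rounding up, n = 88.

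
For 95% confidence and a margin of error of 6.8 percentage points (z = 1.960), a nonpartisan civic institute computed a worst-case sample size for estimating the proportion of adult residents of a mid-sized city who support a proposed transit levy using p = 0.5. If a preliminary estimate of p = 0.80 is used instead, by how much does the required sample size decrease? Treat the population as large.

Conservative (p = 0.5): n = 1.960² × 0.25 / 0.068² ≈ 207.70 → 208.
Using p = 0.80: p(1−p) = 0.1600, so n = 1.960² × 0.1600 / 0.068² ≈ 132.93 → 133.
Reduction: 208 − 133 = 75.

75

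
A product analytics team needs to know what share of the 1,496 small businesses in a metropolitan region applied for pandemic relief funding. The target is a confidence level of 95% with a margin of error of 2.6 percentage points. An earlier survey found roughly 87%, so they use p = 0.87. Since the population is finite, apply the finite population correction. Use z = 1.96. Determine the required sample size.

450

Unadjusted: n₀ = 1.96² × 0.87 × 0.13 / 0.026² ≈ 642.73, so n₀ = 643.
Finite population correction with N = 1,496: n = n₀ / (1 + (n₀−1)/N) = 643 / (1 + 642/1496) = 643 / 1.4291 ≈ 449.92.
Rounding up, n = 450.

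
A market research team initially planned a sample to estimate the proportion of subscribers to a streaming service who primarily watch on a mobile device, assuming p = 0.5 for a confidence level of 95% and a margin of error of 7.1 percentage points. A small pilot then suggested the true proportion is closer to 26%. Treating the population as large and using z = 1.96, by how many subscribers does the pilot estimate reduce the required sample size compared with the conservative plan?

Conservative (p = 0.5): n = 1.96² × 0.25 / 0.071² ≈ 190.52 → 191.
Using p = 0.26: p(1−p) = 0.1924, so n = 1.96² × 0.1924 / 0.071² ≈ 146.62 → 147.
Reduction: 191 − 147 = 44.

44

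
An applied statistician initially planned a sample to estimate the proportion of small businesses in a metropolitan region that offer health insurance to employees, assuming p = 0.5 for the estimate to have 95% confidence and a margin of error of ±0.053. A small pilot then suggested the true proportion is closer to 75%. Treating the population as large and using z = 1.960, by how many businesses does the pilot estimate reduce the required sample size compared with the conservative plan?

85

Conservative (p = 0.5): n = 1.960² × 0.25 / 0.053² ≈ 341.90 → 342.
Using p = 0.75: p(1−p) = 0.1875, so n = 1.960² × 0.1875 / 0.053² ≈ 256.43 → 257.
Reduction: 342 − 257 = 85.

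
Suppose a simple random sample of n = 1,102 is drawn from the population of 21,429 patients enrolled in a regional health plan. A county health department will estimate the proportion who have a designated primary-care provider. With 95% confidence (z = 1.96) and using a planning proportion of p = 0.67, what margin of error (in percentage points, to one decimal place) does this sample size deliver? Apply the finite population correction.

Finite-population factor: (N−n)/(N−1) = (21429−1102)/(21429−1) = 0.9486.
SE(p̂) = √[p(1−p)/n · (N−n)/(N−1)] = √[0.2211/1102 × 0.9486] = 0.01380.
E = z × SE = 1.96 × 0.01380 = 0.02704 ≈ 2.7 percentage points.

2.7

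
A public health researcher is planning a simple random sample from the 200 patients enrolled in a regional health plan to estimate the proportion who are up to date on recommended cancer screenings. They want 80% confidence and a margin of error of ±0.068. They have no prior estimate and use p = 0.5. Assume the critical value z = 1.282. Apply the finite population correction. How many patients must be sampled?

Unadjusted: n₀ = 1.282² × 0.50 × 0.50 / 0.068² ≈ 88.86, so n₀ = 89.
Finite population correction with N = 200: n = n₀ / (1 + (n₀−1)/N) = 89 / (1 + 88/200) = 89 / 1.4400 ≈ 61.81.
Rounding up, n = 62.

62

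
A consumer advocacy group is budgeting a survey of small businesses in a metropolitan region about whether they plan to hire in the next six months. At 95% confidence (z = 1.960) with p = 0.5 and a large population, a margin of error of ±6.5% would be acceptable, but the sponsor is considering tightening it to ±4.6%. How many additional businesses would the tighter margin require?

At ±6.5%: n = 1.960² × 0.2500 / 0.065² ≈ 227.31 → 228.
At ±4.6%: n = 1.960² × 0.2500 / 0.046² ≈ 453.88 → 454.
Additional respondents: 454 − 228 = 226.

226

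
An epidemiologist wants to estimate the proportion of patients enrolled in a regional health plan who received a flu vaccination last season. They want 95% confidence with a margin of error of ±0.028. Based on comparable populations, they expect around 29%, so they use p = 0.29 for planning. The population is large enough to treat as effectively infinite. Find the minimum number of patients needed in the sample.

For 95% confidence, z = 1.96.
With p = 0.29, p(1−p) = 0.2059.
n = z²·p(1−p)/E² = 1.96² × 0.2059 / 0.028² = 3.8416 × 0.2059 / 0.000784 ≈ 1008.91.
Rounding up gives n = 1009.

1009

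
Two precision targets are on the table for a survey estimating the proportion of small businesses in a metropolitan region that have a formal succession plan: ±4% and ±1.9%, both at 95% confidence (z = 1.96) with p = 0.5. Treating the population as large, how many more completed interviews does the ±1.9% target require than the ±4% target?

2060

At ±4%: n = 1.96² × 0.2500 / 0.040² ≈ 600.25 → 601.
At ±1.9%: n = 1.96² × 0.2500 / 0.019² ≈ 2660.39 → 2661.
Additional respondents: 2661 − 601 = 2060.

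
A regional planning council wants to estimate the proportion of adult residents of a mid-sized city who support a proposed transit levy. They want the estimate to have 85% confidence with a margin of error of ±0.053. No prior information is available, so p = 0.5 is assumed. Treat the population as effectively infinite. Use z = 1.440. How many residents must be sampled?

With p = 0.5, p(1−p) = 0.25.
n = z²·p(1−p)/E² = 1.440² × 0.2500 / 0.053² = 2.0736 × 0.2500 / 0.002809 ≈ 184.55.
Rounding up gives n = 185.

185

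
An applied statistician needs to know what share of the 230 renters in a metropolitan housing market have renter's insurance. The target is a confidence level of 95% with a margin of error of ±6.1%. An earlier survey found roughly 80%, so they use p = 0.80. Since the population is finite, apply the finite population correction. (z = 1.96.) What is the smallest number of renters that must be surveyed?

Unadjusted: n₀ = 1.96² × 0.80 × 0.20 / 0.061² ≈ 165.19, so n₀ = 166.
Finite population correction with N = 230: n = n₀ / (1 + (n₀−1)/N) = 166 / (1 + 165/230) = 166 / 1.7174 ≈ 96.66.
Rounding up, n = 97.

97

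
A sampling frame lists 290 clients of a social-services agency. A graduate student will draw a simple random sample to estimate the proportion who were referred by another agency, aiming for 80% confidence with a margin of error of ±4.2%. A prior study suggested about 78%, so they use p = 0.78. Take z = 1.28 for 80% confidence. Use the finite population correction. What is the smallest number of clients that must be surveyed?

Unadjusted: n₀ = 1.28² × 0.78 × 0.22 / 0.042² ≈ 159.38, so n₀ = 160.
Finite population correction with N = 290: n = n₀ / (1 + (n₀−1)/N) = 160 / (1 + 159/290) = 160 / 1.5483 ≈ 103.34.
Rounding up, n = 104.

104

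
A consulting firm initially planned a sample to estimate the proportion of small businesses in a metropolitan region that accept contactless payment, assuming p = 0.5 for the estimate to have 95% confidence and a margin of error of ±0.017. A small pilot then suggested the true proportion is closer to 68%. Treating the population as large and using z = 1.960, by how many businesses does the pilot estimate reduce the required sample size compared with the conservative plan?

431

Conservative (p = 0.5): n = 1.960² × 0.25 / 0.017² ≈ 3323.18 → 3324.
Using p = 0.68: p(1−p) = 0.2176, so n = 1.960² × 0.2176 / 0.017² ≈ 2892.50 → 2893.
Reduction: 3324 − 2893 = 431.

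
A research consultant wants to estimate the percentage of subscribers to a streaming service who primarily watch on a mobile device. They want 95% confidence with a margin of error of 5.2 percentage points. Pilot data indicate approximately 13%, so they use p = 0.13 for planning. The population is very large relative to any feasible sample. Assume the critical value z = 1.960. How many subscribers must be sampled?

161

With p = 0.13, p(1−p) = 0.1131.
n = z²·p(1−p)/E² = 1.960² × 0.1131 / 0.052² = 3.8416 × 0.1131 / 0.002704 ≈ 160.68.
Rounding up gives n = 161.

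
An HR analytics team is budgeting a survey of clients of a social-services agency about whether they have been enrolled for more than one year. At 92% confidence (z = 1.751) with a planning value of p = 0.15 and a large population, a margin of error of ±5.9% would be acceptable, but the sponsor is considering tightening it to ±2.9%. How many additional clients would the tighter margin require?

352

At ±5.9%: n = 1.751² × 0.1275 / 0.059² ≈ 112.30 → 113.
At ±2.9%: n = 1.751² × 0.1275 / 0.029² ≈ 464.82 → 465.
Additional respondents: 465 − 113 = 352.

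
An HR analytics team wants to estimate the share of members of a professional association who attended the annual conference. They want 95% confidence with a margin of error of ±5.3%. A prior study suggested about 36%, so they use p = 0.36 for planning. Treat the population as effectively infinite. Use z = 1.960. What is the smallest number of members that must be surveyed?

With p = 0.36, p(1−p) = 0.2304.
n = z²·p(1−p)/E² = 1.960² × 0.2304 / 0.053² = 3.8416 × 0.2304 / 0.002809 ≈ 315.10.
Rounding up gives n = 316.

316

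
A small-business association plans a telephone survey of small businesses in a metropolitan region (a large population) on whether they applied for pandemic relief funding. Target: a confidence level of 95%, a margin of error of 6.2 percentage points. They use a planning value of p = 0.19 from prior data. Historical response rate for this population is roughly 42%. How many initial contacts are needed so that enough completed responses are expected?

367

For 95% confidence, z = 1.960.
Completed interviews needed: n₀ = 1.960² × 0.1539 / 0.062² ≈ 153.80 → 154.
At a 42% response rate, contacts needed = 154 / 0.42 ≈ 366.67 → 367.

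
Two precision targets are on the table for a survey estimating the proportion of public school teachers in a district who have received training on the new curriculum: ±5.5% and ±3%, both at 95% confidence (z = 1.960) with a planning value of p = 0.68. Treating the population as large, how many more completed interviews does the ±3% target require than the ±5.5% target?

At ±5.5%: n = 1.960² × 0.2176 / 0.055² ≈ 276.34 → 277.
At ±3%: n = 1.960² × 0.2176 / 0.030² ≈ 928.81 → 929.
Additional respondents: 929 − 277 = 652.

652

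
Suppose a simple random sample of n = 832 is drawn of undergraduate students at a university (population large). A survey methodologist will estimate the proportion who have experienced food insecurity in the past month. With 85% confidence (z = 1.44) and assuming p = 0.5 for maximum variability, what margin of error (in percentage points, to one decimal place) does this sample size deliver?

SE(p̂) = √[p(1−p)/n] = √[0.2500/832] = 0.01733.
E = z × SE = 1.44 × 0.01733 = 0.02496, or 2.5 percentage points.

2.5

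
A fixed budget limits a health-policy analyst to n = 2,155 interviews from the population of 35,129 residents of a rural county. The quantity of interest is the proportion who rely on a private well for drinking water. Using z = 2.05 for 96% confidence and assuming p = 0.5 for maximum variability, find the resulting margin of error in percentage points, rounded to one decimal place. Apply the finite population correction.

2.1

Finite-population factor: (N−n)/(N−1) = (35129−2155)/(35129−1) = 0.9387.
SE(p̂) = √[p(1−p)/n · (N−n)/(N−1)] = √[0.2500/2155 × 0.9387] = 0.01044.
E = z × SE = 2.05 × 0.01044 = 0.02139 ≈ 2.1 percentage points.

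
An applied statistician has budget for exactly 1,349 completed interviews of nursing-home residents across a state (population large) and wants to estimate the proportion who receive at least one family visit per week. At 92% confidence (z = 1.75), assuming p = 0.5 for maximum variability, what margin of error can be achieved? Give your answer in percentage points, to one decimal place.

SE(p̂) = √[p(1−p)/n] = √[0.2500/1349] = 0.01361.
E = z × SE = 1.75 × 0.01361 = 0.02382, or 2.4 percentage points.

2.4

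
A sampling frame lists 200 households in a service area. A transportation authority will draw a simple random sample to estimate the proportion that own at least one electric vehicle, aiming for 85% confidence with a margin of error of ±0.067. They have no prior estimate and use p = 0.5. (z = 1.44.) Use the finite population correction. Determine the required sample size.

74

Unadjusted: n₀ = 1.44² × 0.50 × 0.50 / 0.067² ≈ 115.48, so n₀ = 116.
Finite population correction with N = 200: n = n₀ / (1 + (n₀−1)/N) = 116 / (1 + 115/200) = 116 / 1.5750 ≈ 73.65.
Rounding up, n = 74.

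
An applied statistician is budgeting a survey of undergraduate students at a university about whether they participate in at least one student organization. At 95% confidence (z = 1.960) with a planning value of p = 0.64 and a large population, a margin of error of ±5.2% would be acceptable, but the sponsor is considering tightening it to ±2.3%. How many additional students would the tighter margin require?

At ±5.2%: n = 1.960² × 0.2304 / 0.052² ≈ 327.33 → 328.
At ±2.3%: n = 1.960² × 0.2304 / 0.023² ≈ 1673.17 → 1674.
Additional respondents: 1674 − 328 = 1346.

1346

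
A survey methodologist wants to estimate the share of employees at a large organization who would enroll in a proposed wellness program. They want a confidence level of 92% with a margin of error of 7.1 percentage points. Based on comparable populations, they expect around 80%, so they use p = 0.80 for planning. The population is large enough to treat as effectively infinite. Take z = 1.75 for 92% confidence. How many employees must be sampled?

With p = 0.80, p(1−p) = 0.1600.
n = z²·p(1−p)/E² = 1.75² × 0.1600 / 0.071² = 3.0625 × 0.1600 / 0.005041 ≈ 97.20.
Rounding up gives n = 98.

98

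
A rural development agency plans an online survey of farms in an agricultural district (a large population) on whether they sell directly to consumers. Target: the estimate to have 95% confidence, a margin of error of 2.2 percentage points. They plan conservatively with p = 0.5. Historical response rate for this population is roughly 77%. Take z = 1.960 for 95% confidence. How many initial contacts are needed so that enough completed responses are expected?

Completed interviews needed: n₀ = 1.960² × 0.2500 / 0.022² ≈ 1984.30 → 1985.
At a 77% response rate, contacts needed = 1985 / 0.77 ≈ 2577.92 → 2578.

2578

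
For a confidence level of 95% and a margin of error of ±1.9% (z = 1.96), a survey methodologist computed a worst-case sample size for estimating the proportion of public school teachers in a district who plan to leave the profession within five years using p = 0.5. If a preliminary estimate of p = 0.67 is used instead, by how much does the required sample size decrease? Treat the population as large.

Conservative (p = 0.5): n = 1.96² × 0.25 / 0.019² ≈ 2660.39 → 2661.
Using p = 0.67: p(1−p) = 0.2211, so n = 1.96² × 0.2211 / 0.019² ≈ 2352.85 → 2353.
Reduction: 2661 − 2353 = 308.

308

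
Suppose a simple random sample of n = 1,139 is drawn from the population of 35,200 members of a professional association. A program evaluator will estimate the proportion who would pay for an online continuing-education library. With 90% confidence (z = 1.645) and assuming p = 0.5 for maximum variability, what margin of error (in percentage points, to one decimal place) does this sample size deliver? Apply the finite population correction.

Finite-population factor: (N−n)/(N−1) = (35200−1139)/(35200−1) = 0.9677.
SE(p̂) = √[p(1−p)/n · (N−n)/(N−1)] = √[0.2500/1139 × 0.9677] = 0.01457.
E = z × SE = 1.645 × 0.01457 = 0.02397 ≈ 2.4 percentage points.

2.4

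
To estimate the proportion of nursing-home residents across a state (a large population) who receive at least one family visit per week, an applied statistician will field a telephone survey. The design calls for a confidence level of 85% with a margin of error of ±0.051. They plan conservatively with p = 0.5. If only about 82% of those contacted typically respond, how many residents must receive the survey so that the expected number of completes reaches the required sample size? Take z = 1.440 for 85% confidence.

Completed interviews needed: n₀ = 1.440² × 0.2500 / 0.051² ≈ 199.31 → 200.
At an 82% response rate, contacts needed = 200 / 0.82 ≈ 243.90 → 244.

244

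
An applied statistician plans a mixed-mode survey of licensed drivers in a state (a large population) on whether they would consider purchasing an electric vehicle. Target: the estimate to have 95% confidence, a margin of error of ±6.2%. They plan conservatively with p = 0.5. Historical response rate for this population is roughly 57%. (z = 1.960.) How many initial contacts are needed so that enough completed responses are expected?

Completed interviews needed: n₀ = 1.960² × 0.2500 / 0.062² ≈ 249.84 → 250.
At a 57% response rate, contacts needed = 250 / 0.57 ≈ 438.60 → 439.

439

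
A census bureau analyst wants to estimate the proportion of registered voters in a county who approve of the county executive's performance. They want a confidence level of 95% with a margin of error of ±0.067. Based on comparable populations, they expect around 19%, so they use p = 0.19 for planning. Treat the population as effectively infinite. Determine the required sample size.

132

For 95% confidence, z = 1.96.
With p = 0.19, p(1−p) = 0.1539.
n = z²·p(1−p)/E² = 1.96² × 0.1539 / 0.067² = 3.8416 × 0.1539 / 0.004489 ≈ 131.70.
Rounding up gives n = 132.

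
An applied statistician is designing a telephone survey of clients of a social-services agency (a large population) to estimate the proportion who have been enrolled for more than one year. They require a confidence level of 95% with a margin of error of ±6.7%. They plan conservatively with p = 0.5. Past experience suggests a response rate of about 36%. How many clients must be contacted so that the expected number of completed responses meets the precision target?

595

For 95% confidence, z = 1.960.
Completed interviews needed: n₀ = 1.960² × 0.2500 / 0.067² ≈ 213.95 → 214.
At a 36% response rate, contacts needed = 214 / 0.36 ≈ 594.44 → 595.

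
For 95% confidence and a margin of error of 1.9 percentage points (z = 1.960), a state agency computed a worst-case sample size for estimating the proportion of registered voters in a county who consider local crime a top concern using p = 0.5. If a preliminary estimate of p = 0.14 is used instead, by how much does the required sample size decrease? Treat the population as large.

Conservative (p = 0.5): n = 1.960² × 0.25 / 0.019² ≈ 2660.39 → 2661.
Using p = 0.14: p(1−p) = 0.1204, so n = 1.960² × 0.1204 / 0.019² ≈ 1281.24 → 1282.
Reduction: 2661 − 1282 = 1379.

1379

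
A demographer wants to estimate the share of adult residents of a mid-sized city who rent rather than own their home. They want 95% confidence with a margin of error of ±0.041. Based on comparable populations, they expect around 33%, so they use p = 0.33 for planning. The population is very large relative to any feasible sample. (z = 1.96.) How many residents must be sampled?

With p = 0.33, p(1−p) = 0.2211.
n = z²·p(1−p)/E² = 1.96² × 0.2211 / 0.041² = 3.8416 × 0.2211 / 0.001681 ≈ 505.28.
Rounding up gives n = 506.

506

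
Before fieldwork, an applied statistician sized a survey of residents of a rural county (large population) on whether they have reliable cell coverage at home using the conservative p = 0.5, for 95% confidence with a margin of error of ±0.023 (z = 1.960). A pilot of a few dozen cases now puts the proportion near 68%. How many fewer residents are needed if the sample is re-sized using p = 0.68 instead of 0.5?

235

Conservative (p = 0.5): n = 1.960² × 0.25 / 0.023² ≈ 1815.50 → 1816.
Using p = 0.68: p(1−p) = 0.2176, so n = 1.960² × 0.2176 / 0.023² ≈ 1580.21 → 1581.
Reduction: 1816 − 1581 = 235.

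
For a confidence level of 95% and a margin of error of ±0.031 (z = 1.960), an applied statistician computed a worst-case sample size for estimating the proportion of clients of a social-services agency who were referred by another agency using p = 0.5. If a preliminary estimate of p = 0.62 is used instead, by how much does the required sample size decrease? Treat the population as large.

Conservative (p = 0.5): n = 1.960² × 0.25 / 0.031² ≈ 999.38 → 1000.
Using p = 0.62: p(1−p) = 0.2356, so n = 1.960² × 0.2356 / 0.031² ≈ 941.81 → 942.
Reduction: 1000 − 942 = 58.

58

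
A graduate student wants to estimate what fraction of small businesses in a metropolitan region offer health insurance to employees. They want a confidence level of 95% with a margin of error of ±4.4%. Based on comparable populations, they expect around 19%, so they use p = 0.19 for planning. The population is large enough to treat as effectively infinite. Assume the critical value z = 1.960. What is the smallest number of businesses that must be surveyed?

306

With p = 0.19, p(1−p) = 0.1539.
n = z²·p(1−p)/E² = 1.960² × 0.1539 / 0.044² = 3.8416 × 0.1539 / 0.001936 ≈ 305.38.
Rounding up gives n = 306.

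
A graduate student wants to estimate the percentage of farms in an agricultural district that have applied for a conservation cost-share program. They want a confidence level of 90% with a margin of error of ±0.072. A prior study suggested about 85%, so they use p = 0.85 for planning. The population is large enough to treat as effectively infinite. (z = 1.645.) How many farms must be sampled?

67

With p = 0.85, p(1−p) = 0.1275.
n = z²·p(1−p)/E² = 1.645² × 0.1275 / 0.072² = 2.7060 × 0.1275 / 0.005184 ≈ 66.55.
Rounding up gives n = 67.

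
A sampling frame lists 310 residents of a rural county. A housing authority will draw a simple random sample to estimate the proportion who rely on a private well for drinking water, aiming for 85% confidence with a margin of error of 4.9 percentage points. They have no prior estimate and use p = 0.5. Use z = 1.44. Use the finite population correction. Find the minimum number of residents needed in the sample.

Unadjusted: n₀ = 1.44² × 0.50 × 0.50 / 0.049² ≈ 215.91, so n₀ = 216.
Finite population correction with N = 310: n = n₀ / (1 + (n₀−1)/N) = 216 / (1 + 215/310) = 216 / 1.6935 ≈ 127.54.
Rounding up, n = 128.

128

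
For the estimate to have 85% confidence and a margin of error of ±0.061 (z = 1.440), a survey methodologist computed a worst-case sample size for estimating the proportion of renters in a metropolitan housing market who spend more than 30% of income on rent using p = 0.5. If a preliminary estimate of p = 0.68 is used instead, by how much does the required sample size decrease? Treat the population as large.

18

Conservative (p = 0.5): n = 1.440² × 0.25 / 0.061² ≈ 139.32 → 140.
Using p = 0.68: p(1−p) = 0.2176, so n = 1.440² × 0.2176 / 0.061² ≈ 121.26 → 122.
Reduction: 140 − 122 = 18.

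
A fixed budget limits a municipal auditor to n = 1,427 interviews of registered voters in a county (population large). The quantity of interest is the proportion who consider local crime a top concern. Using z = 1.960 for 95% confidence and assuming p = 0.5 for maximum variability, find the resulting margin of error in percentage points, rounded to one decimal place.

2.6

SE(p̂) = √[p(1−p)/n] = √[0.2500/1427] = 0.01324.
E = z × SE = 1.960 × 0.01324 = 0.02594, or 2.6 percentage points.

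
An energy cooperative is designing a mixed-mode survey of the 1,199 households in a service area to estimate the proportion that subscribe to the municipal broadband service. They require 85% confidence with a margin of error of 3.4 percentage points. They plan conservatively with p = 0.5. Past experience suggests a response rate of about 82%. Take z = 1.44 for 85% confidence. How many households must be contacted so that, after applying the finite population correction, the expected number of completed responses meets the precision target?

399

Completed interviews needed (unadjusted): n₀ = 1.44² × 0.2500 / 0.034² ≈ 448.44 → 449.
FPC for N = 1,199: n = 449 / (1 + 448/1199) = 449 / 1.3736 ≈ 326.87 → 327.
At an 82% response rate, contacts needed = 327 / 0.82 ≈ 398.78 → 399.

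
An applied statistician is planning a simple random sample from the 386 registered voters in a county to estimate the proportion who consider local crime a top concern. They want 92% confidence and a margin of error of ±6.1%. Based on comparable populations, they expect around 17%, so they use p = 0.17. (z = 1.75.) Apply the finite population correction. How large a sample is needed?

Unadjusted: n₀ = 1.75² × 0.17 × 0.83 / 0.061² ≈ 116.13, so n₀ = 117.
Finite population correction with N = 386: n = n₀ / (1 + (n₀−1)/N) = 117 / (1 + 116/386) = 117 / 1.3005 ≈ 89.96.
Rounding up, n = 90.

90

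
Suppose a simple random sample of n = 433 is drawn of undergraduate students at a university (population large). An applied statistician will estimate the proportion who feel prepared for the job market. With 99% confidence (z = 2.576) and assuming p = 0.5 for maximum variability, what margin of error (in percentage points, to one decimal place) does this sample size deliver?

6.2

SE(p̂) = √[p(1−p)/n] = √[0.2500/433] = 0.02403.
E = z × SE = 2.576 × 0.02403 = 0.06190, or 6.2 percentage points.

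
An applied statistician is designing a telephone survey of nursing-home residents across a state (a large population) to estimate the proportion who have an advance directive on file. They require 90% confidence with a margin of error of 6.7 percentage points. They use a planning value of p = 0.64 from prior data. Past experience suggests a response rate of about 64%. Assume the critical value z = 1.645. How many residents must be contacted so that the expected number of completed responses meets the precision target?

218

Completed interviews needed: n₀ = 1.645² × 0.2304 / 0.067² ≈ 138.89 → 139.
At a 64% response rate, contacts needed = 139 / 0.64 ≈ 217.19 → 218.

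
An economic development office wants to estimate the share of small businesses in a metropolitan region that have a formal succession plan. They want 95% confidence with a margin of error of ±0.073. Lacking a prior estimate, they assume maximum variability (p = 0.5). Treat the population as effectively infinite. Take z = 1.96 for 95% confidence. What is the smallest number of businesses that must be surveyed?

181

With p = 0.5, p(1−p) = 0.25.
n = z²·p(1−p)/E² = 1.96² × 0.2500 / 0.073² = 3.8416 × 0.2500 / 0.005329 ≈ 180.22.
Rounding up gives n = 181.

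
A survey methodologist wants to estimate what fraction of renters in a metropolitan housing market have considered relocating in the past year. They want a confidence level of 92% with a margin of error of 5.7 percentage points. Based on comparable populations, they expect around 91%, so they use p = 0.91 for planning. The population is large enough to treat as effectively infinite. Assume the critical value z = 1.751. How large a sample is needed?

78

With p = 0.91, p(1−p) = 0.0819.
n = z²·p(1−p)/E² = 1.751² × 0.0819 / 0.057² = 3.0660 × 0.0819 / 0.003249 ≈ 77.29.
Rounding up gives n = 78.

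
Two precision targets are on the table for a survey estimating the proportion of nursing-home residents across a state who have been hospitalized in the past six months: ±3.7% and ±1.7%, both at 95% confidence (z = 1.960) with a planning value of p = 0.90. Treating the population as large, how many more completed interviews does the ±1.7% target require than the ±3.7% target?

944

At ±3.7%: n = 1.960² × 0.0900 / 0.037² ≈ 252.55 → 253.
At ±1.7%: n = 1.960² × 0.0900 / 0.017² ≈ 1196.35 → 1197.
Additional respondents: 1197 − 253 = 944.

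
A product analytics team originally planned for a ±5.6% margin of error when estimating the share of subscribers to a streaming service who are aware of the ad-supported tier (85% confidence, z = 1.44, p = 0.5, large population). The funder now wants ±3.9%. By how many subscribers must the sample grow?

175

At ±5.6%: n = 1.44² × 0.2500 / 0.056² ≈ 165.31 → 166.
At ±3.9%: n = 1.44² × 0.2500 / 0.039² ≈ 340.83 → 341.
Additional respondents: 341 − 166 = 175.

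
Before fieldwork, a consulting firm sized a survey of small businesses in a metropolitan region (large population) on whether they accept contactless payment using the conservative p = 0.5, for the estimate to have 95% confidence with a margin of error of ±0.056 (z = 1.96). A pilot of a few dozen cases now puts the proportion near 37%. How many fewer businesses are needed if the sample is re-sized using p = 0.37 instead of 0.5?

Conservative (p = 0.5): n = 1.96² × 0.25 / 0.056² ≈ 306.25 → 307.
Using p = 0.37: p(1−p) = 0.2331, so n = 1.96² × 0.2331 / 0.056² ≈ 285.55 → 286.
Reduction: 307 − 286 = 21.

21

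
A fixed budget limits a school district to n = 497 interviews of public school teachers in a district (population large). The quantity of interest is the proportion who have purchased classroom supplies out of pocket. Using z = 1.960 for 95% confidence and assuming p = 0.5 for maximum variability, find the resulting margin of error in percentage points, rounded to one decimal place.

4.4

SE(p̂) = √[p(1−p)/n] = √[0.2500/497] = 0.02243.
E = z × SE = 1.960 × 0.02243 = 0.04396, or 4.4 percentage points.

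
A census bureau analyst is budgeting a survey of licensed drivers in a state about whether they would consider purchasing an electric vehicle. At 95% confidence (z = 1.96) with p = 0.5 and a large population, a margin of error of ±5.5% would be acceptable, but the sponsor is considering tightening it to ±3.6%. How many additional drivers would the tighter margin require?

424

At ±5.5%: n = 1.96² × 0.2500 / 0.055² ≈ 317.49 → 318.
At ±3.6%: n = 1.96² × 0.2500 / 0.036² ≈ 741.05 → 742.
Additional respondents: 742 − 318 = 424.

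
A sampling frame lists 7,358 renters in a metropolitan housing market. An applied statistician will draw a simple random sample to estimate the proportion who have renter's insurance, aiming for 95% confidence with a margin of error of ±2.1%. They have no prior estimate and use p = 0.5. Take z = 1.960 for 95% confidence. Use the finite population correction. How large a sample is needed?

Unadjusted: n₀ = 1.960² × 0.50 × 0.50 / 0.021² ≈ 2177.78, so n₀ = 2178.
Finite population correction with N = 7,358: n = n₀ / (1 + (n₀−1)/N) = 2178 / (1 + 2177/7358) = 2178 / 1.2959 ≈ 1680.73.
Rounding up, n = 1681.

1681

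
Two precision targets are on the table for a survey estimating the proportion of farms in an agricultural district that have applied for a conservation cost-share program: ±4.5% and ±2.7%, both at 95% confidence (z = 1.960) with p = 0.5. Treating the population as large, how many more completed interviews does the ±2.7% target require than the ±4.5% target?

At ±4.5%: n = 1.960² × 0.2500 / 0.045² ≈ 474.27 → 475.
At ±2.7%: n = 1.960² × 0.2500 / 0.027² ≈ 1317.42 → 1318.
Additional respondents: 1318 − 475 = 843.

843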